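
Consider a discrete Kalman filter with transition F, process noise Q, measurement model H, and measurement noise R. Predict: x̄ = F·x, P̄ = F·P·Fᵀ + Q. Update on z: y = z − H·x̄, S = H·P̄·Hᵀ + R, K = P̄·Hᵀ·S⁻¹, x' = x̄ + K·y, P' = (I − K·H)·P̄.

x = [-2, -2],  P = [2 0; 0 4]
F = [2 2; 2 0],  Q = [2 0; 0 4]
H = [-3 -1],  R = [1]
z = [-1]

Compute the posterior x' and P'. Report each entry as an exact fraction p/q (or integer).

x̄ = F·x = [-8, -4]
P̄ = F·P·Fᵀ + Q = [26 8; 8 12]
y = z − H·x̄ = [-29]
S = H·P̄·Hᵀ + R = [295]
K = P̄·Hᵀ·S⁻¹ = [-86/295; -36/295]
x' = x̄ + K·y = [134/295, -136/295]
P' = (I − K·H)·P̄ = [274/295 -736/295; -736/295 2244/295]

x' = [134/295, -136/295]
P' = [274/295 -736/295; -736/295 2244/295]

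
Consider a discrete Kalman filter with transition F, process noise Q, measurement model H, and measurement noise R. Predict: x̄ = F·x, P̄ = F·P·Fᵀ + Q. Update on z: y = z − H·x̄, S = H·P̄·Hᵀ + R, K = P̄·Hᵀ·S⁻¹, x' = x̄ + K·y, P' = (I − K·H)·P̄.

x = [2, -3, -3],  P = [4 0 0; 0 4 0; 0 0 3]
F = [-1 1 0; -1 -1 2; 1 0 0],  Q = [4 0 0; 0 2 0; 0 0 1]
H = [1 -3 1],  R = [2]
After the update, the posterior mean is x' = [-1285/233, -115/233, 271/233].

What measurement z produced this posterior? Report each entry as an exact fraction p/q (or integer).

x̄ = F·x = [-5, -5, 2]
P̄ = F·P·Fᵀ + Q = [12 0 -4; 0 22 -4; -4 -4 5]
S = H·P̄·Hᵀ + R = [233]
K = P̄·Hᵀ·S⁻¹ = [8/233; -70/233; 13/233]
x' − x̄ = [-120/233, 1050/233, -195/233] = K·y
y = (KᵀK)⁻¹·Kᵀ·(x' − x̄) = [-15]
z = y + H·x̄ = [-15] + [12] = [-3]

z = [-3]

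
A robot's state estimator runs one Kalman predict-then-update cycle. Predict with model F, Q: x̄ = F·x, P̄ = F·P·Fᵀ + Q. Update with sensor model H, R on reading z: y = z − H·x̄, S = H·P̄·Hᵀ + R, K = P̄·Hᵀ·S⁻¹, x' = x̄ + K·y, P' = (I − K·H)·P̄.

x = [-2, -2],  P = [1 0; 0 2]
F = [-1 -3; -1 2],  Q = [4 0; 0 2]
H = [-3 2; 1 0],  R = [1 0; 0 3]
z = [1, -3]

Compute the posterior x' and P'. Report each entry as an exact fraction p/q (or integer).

x' = [-354/1703, 444/1703]
P' = [1653/1703 2343/1703; 2343/1703 3729/1703]

x̄ = F·x = [8, -2]
P̄ = F·P·Fᵀ + Q = [23 -11; -11 11]
y = z − H·x̄ = [29, -11]
S = H·P̄·Hᵀ + R = [384 -91; -91 26]
K = P̄·Hᵀ·S⁻¹ = [-21/131 551/1703; 33/131 781/1703]
x' = x̄ + K·y = [-354/1703, 444/1703]
P' = (I − K·H)·P̄ = [1653/1703 2343/1703; 2343/1703 3729/1703]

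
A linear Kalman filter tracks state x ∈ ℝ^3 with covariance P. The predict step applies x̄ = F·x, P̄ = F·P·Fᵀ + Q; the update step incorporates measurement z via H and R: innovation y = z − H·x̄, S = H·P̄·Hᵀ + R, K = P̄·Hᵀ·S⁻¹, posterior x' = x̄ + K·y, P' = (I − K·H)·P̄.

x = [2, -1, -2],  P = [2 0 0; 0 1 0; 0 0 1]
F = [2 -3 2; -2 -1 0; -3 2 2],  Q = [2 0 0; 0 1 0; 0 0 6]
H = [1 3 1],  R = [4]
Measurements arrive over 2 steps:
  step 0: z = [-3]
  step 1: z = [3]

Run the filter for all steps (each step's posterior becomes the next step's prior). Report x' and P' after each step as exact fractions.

step 0: x' = [363/151, 72/151, -1092/151], P' = [3437/151 -545/151 -1826/151; -545/151 285/151 -170/151; -1826/151 -170/151 2528/151]
step 1: x' = [-2056491/146884, 165792/36721, 492339/146884], P' = [38377881/293768 -1011606/36721 -14166941/293768; -1011606/36721 246212/36721 301382/36721; -14166941/293768 301382/36721 7492145/293768]

step 0: x̄ = F·x = [3, -3, -12]
step 0: P̄ = F·P·Fᵀ + Q = [23 -5 -14; -5 10 10; -14 10 32]
step 0: y = z − H·x̄ = [15]
step 0: S = H·P̄·Hᵀ + R = [151]
step 0: K = P̄·Hᵀ·S⁻¹ = [-6/151; 35/151; 48/151]
step 0: x' = x̄ + K·y = [363/151, 72/151, -1092/151]
step 0: P' = (I − K·H)·P̄ = [3437/151 -545/151 -1826/151; -545/151 285/151 -170/151; -1826/151 -170/151 2528/151]
step 1: x̄ = F·x = [-1674/151, -798/151, -3129/151]
step 1: P̄ = F·P·Fᵀ + Q = [20699/151 -7429/151 -15313/151; -7429/151 12004/151 28241/151; -15313/151 28241/151 70183/151]
step 1: y = z − H·x̄ = [7650/151]
step 1: S = H·P̄·Hᵀ + R = [293768/151]
step 1: K = P̄·Hᵀ·S⁻¹ = [-16901/293768; 7103/36721; 139593/293768]
step 1: x' = x̄ + K·y = [-2056491/146884, 165792/36721, 492339/146884]
step 1: P' = (I − K·H)·P̄ = [38377881/293768 -1011606/36721 -14166941/293768; -1011606/36721 246212/36721 301382/36721; -14166941/293768 301382/36721 7492145/293768]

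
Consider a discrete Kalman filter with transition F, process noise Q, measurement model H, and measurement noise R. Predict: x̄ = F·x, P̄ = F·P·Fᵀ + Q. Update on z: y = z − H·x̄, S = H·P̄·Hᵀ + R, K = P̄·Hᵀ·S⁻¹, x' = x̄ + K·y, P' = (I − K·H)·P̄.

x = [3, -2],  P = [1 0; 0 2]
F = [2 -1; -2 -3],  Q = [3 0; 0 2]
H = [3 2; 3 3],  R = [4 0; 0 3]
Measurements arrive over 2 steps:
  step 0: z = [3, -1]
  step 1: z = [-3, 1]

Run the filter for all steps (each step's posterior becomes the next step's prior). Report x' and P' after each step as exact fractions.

step 0: x̄ = F·x = [8, 0]
step 0: P̄ = F·P·Fᵀ + Q = [9 2; 2 24]
step 0: y = z − H·x̄ = [-21, -25]
step 0: S = H·P̄·Hᵀ + R = [205 255; 255 336]
step 0: K = P̄·Hᵀ·S⁻¹ = [667/1285 -76/257; -582/1285 148/257]
step 0: x' = x̄ + K·y = [5773/1285, -6278/1285]
step 0: P' = (I − K·H)·P̄ = [3428/1285 -3808/1285; -3808/1285 4548/1285]
step 1: x̄ = F·x = [17824/1285, 7288/1285]
step 1: P̄ = F·P·Fᵀ + Q = [37347/1285 15164/1285; 15164/1285 11518/1285]
step 1: y = z − H·x̄ = [-71903/1285, -74051/1285]
step 1: S = H·P̄·Hᵀ + R = [569303/1285 632691/1285; 632691/1285 716592/1285]
step 1: K = P̄·Hᵀ·S⁻¹ = [609799/1987049 -101576/1987049; -398902/1987049 574158/1987049]
step 1: x' = x̄ + K·y = [-706157/1987049, 503416/1987049]
step 1: P' = (I − K·H)·P̄ = [2642348/1987049 -2743924/1987049; -2743924/1987049 3318082/1987049]

step 0: x' = [5773/1285, -6278/1285], P' = [3428/1285 -3808/1285; -3808/1285 4548/1285]
step 1: x' = [-706157/1987049, 503416/1987049], P' = [2642348/1987049 -2743924/1987049; -2743924/1987049 3318082/1987049]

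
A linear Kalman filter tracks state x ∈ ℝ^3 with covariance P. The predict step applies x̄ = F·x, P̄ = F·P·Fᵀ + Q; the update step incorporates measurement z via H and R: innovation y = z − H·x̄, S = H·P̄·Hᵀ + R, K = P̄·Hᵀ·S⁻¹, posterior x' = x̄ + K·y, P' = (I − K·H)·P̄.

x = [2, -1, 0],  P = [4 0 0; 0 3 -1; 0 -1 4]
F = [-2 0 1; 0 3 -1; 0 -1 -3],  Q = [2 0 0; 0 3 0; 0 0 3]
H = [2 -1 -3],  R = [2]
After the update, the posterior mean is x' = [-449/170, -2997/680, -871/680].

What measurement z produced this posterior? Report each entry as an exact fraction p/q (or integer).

x̄ = F·x = [-4, -3, 1]
P̄ = F·P·Fᵀ + Q = [22 -7 -11; -7 40 11; -11 11 36]
S = H·P̄·Hᵀ + R = [680]
K = P̄·Hᵀ·S⁻¹ = [21/170; -87/680; -141/680]
x' − x̄ = [231/170, -957/680, -1551/680] = K·y
y = (KᵀK)⁻¹·Kᵀ·(x' − x̄) = [11]
z = y + H·x̄ = [11] + [-8] = [3]

z = [3]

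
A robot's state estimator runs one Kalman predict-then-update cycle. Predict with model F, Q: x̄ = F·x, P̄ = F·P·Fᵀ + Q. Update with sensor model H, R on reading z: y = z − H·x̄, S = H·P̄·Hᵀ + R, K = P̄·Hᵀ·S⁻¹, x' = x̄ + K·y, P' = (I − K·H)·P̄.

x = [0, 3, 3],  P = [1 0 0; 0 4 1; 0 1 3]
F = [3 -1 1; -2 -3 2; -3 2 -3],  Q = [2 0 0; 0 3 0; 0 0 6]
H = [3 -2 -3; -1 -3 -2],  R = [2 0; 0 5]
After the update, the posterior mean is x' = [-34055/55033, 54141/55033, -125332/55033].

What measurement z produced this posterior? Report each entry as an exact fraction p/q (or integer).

x̄ = F·x = [0, -3, -3]
P̄ = F·P·Fᵀ + Q = [16 7 -21; 7 43 -23; -21 -23 46]
S = H·P̄·Hᵀ + R = [750 201; 201 274]
K = P̄·Hᵀ·S⁻¹ = [25573/165099 -5249/55033; 19186/165099 -22768/55033; -42068/165099 9885/55033]
x' − x̄ = [-34055/55033, 219240/55033, 39767/55033] = K·y
y = (KᵀK)⁻¹·Kᵀ·(x' − x̄) = [-12, -13]
z = y + H·x̄ = [-12, -13] + [15, 15] = [3, 2]

z = [3, 2]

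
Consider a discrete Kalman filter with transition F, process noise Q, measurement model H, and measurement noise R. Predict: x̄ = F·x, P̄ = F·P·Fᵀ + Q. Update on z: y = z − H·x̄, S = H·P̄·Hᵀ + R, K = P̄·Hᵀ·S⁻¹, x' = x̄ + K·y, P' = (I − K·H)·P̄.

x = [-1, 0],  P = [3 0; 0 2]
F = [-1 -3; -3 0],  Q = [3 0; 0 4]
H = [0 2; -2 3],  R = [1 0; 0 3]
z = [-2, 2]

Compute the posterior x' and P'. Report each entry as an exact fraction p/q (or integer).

x̄ = F·x = [1, 3]
P̄ = F·P·Fᵀ + Q = [24 9; 9 31]
y = z − H·x̄ = [-8, -5]
S = H·P̄·Hᵀ + R = [125 150; 150 270]
K = P̄·Hᵀ·S⁻¹ = [89/125 -71/150; 61/125 1/150]
x' = x̄ + K·y = [-1747/750, -703/750]
P' = (I − K·H)·P̄ = [311/250 89/250; 89/250 61/250]

x' = [-1747/750, -703/750]
P' = [311/250 89/250; 89/250 61/250]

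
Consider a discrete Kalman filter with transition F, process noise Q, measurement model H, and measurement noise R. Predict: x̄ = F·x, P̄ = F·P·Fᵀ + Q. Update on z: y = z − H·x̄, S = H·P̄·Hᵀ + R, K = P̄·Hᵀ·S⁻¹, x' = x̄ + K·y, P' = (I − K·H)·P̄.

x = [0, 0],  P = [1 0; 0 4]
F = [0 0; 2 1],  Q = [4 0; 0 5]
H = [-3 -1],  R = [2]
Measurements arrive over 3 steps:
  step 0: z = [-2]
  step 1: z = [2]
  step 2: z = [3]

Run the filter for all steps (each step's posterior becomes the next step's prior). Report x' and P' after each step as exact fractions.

step 0: x' = [8/17, 26/51], P' = [20/17 -52/17; -52/17 494/51]
step 1: x' = [-2112/2303, 2082/2303], P' = [1868/2303 -4380/2303; -4380/2303 13870/2303]
step 2: x' = [-8172/14693, -18201/14693], P' = [1628/2099 -3756/2099; -3756/2099 11894/2099]

step 0: x̄ = F·x = [0, 0]
step 0: P̄ = F·P·Fᵀ + Q = [4 0; 0 13]
step 0: y = z − H·x̄ = [-2]
step 0: S = H·P̄·Hᵀ + R = [51]
step 0: K = P̄·Hᵀ·S⁻¹ = [-4/17; -13/51]
step 0: x' = x̄ + K·y = [8/17, 26/51]
step 0: P' = (I − K·H)·P̄ = [20/17 -52/17; -52/17 494/51]
step 1: x̄ = F·x = [0, 74/51]
step 1: P̄ = F·P·Fᵀ + Q = [4 0; 0 365/51]
step 1: y = z − H·x̄ = [176/51]
step 1: S = H·P̄·Hᵀ + R = [2303/51]
step 1: K = P̄·Hᵀ·S⁻¹ = [-612/2303; -365/2303]
step 1: x' = x̄ + K·y = [-2112/2303, 2082/2303]
step 1: P' = (I − K·H)·P̄ = [1868/2303 -4380/2303; -4380/2303 13870/2303]
step 2: x̄ = F·x = [0, -306/329]
step 2: P̄ = F·P·Fᵀ + Q = [4 0; 0 313/47]
step 2: y = z − H·x̄ = [681/329]
step 2: S = H·P̄·Hᵀ + R = [2099/47]
step 2: K = P̄·Hᵀ·S⁻¹ = [-564/2099; -313/2099]
step 2: x' = x̄ + K·y = [-8172/14693, -18201/14693]
step 2: P' = (I − K·H)·P̄ = [1628/2099 -3756/2099; -3756/2099 11894/2099]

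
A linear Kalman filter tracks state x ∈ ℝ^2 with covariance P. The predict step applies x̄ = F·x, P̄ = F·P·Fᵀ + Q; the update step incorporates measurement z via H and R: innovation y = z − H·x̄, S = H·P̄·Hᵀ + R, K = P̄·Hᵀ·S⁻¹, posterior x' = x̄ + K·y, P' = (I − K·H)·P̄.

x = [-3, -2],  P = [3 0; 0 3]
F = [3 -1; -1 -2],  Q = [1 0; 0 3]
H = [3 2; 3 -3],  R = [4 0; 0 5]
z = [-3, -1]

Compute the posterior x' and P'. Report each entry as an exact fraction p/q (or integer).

x' = [-48571/63550, -34177/127100]
P' = [7841/31775 1617/63550; 1617/63550 44829/127100]

x̄ = F·x = [-7, 7]
P̄ = F·P·Fᵀ + Q = [31 -3; -3 18]
y = z − H·x̄ = [4, 41]
S = H·P̄·Hᵀ + R = [319 180; 180 500]
K = P̄·Hᵀ·S⁻¹ = [1257/6355 8439/63550; 1242/6355 -24957/127100]
x' = x̄ + K·y = [-48571/63550, -34177/127100]
P' = (I − K·H)·P̄ = [7841/31775 1617/63550; 1617/63550 44829/127100]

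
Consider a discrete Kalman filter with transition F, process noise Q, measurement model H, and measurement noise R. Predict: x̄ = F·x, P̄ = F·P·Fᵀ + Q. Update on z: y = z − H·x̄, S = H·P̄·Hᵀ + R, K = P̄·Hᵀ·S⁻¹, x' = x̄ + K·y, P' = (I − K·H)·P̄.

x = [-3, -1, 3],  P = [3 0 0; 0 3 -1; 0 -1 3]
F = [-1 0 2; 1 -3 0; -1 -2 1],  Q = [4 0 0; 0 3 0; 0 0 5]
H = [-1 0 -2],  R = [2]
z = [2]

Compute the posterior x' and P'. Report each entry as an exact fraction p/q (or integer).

x̄ = F·x = [9, 0, 8]
P̄ = F·P·Fᵀ + Q = [19 3 13; 3 33 18; 13 18 27]
y = z − H·x̄ = [27]
S = H·P̄·Hᵀ + R = [181]
K = P̄·Hᵀ·S⁻¹ = [-45/181; -39/181; -67/181]
x' = x̄ + K·y = [414/181, -1053/181, -361/181]
P' = (I − K·H)·P̄ = [1414/181 -1212/181 -662/181; -1212/181 4452/181 645/181; -662/181 645/181 398/181]

x' = [414/181, -1053/181, -361/181]
P' = [1414/181 -1212/181 -662/181; -1212/181 4452/181 645/181; -662/181 645/181 398/181]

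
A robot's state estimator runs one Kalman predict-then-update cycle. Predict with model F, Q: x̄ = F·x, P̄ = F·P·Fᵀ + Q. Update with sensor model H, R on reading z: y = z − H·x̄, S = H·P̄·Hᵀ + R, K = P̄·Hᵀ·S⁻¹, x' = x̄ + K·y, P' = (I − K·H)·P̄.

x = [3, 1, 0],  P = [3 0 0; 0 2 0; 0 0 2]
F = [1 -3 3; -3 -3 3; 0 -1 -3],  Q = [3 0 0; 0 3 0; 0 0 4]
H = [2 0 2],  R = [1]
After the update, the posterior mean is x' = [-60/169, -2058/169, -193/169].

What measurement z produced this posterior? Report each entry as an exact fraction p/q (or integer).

z = [-3]

x̄ = F·x = [0, -12, -1]
P̄ = F·P·Fᵀ + Q = [42 27 -12; 27 66 -12; -12 -12 24]
S = H·P̄·Hᵀ + R = [169]
K = P̄·Hᵀ·S⁻¹ = [60/169; 30/169; 24/169]
x' − x̄ = [-60/169, -30/169, -24/169] = K·y
y = (KᵀK)⁻¹·Kᵀ·(x' − x̄) = [-1]
z = y + H·x̄ = [-1] + [-2] = [-3]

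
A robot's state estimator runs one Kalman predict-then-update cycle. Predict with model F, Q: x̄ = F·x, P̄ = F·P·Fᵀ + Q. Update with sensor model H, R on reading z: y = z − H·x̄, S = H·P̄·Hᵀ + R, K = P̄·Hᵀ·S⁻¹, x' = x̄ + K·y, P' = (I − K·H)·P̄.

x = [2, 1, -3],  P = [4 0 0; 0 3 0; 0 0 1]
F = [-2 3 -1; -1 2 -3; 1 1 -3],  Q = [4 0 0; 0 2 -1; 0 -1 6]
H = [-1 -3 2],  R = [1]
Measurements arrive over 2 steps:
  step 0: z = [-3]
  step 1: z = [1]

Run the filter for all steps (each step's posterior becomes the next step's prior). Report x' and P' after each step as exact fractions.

step 0: x' = [291/209, 1791/209, 2518/209], P' = [3935/418 346/209 1471/209; 346/209 1593/209 2540/209; 1471/209 2540/209 4548/209]
step 1: x' = [68405/6767, -144020/6767, -178457/6767], P' = [5686123/331583 -8012303/331583 -9217114/331583; -8012303/331583 20077500/331583 26061927/331583; -9217114/331583 26061927/331583 34474007/331583]

step 0: x̄ = F·x = [2, 9, 12]
step 0: P̄ = F·P·Fᵀ + Q = [48 29 4; 29 27 10; 4 10 22]
step 0: y = z − H·x̄ = [2]
step 0: S = H·P̄·Hᵀ + R = [418]
step 0: K = P̄·Hᵀ·S⁻¹ = [-127/418; -45/209; 5/209]
step 0: x' = x̄ + K·y = [291/209, 1791/209, 2518/209]
step 0: P' = (I − K·H)·P̄ = [3935/418 346/209 1471/209; 346/209 1593/209 2540/209; 1471/209 2540/209 4548/209]
step 1: x̄ = F·x = [2273/209, -4263/209, -288/11]
step 1: P̄ = F·P·Fᵀ + Q = [14083/209 7072/209 -169/11; 7072/209 53303/418 2045/22; -169/11 2045/22 2355/22]
step 1: y = z − H·x̄ = [637/209]
step 1: S = H·P̄·Hᵀ + R = [331583/418]
step 1: K = P̄·Hᵀ·S⁻¹ = [-83442/331583; -96343/331583; -20653/331583]
step 1: x' = x̄ + K·y = [68405/6767, -144020/6767, -178457/6767]
step 1: P' = (I − K·H)·P̄ = [5686123/331583 -8012303/331583 -9217114/331583; -8012303/331583 20077500/331583 26061927/331583; -9217114/331583 26061927/331583 34474007/331583]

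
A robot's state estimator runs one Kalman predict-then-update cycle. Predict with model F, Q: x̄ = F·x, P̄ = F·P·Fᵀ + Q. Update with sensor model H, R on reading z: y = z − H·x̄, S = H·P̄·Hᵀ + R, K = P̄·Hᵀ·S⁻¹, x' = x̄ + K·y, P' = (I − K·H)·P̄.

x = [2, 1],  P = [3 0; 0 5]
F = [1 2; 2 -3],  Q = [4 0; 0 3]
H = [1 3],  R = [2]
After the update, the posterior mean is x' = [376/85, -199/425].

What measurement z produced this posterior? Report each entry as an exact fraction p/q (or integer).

z = [3]

x̄ = F·x = [4, 1]
P̄ = F·P·Fᵀ + Q = [27 -24; -24 60]
S = H·P̄·Hᵀ + R = [425]
K = P̄·Hᵀ·S⁻¹ = [-9/85; 156/425]
x' − x̄ = [36/85, -624/425] = K·y
y = (KᵀK)⁻¹·Kᵀ·(x' − x̄) = [-4]
z = y + H·x̄ = [-4] + [7] = [3]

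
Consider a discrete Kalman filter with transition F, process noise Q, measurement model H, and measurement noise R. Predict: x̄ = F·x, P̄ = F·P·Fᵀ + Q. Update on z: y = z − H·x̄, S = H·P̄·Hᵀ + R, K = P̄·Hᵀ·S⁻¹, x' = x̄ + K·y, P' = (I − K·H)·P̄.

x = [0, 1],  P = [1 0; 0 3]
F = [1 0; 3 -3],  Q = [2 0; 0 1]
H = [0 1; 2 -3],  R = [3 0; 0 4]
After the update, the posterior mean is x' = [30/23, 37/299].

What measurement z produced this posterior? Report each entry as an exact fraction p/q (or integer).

x̄ = F·x = [0, -3]
P̄ = F·P·Fᵀ + Q = [3 3; 3 37]
S = H·P̄·Hᵀ + R = [40 -105; -105 313]
K = P̄·Hᵀ·S⁻¹ = [48/115 3/23; 556/1495 -63/299]
x' − x̄ = [30/23, 934/299] = K·y
y = (KᵀK)⁻¹·Kᵀ·(x' − x̄) = [5, -6]
z = y + H·x̄ = [5, -6] + [-3, 9] = [2, 3]

z = [2, 3]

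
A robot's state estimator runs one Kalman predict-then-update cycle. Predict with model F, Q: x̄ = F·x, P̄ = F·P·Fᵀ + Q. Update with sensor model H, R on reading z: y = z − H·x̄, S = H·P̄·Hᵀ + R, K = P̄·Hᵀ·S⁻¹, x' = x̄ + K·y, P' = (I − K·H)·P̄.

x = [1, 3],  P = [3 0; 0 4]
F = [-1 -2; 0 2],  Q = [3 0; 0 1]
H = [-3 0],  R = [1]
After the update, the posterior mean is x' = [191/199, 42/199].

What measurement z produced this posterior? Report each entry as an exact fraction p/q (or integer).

x̄ = F·x = [-7, 6]
P̄ = F·P·Fᵀ + Q = [22 -16; -16 17]
S = H·P̄·Hᵀ + R = [199]
K = P̄·Hᵀ·S⁻¹ = [-66/199; 48/199]
x' − x̄ = [1584/199, -1152/199] = K·y
y = (KᵀK)⁻¹·Kᵀ·(x' − x̄) = [-24]
z = y + H·x̄ = [-24] + [21] = [-3]

z = [-3]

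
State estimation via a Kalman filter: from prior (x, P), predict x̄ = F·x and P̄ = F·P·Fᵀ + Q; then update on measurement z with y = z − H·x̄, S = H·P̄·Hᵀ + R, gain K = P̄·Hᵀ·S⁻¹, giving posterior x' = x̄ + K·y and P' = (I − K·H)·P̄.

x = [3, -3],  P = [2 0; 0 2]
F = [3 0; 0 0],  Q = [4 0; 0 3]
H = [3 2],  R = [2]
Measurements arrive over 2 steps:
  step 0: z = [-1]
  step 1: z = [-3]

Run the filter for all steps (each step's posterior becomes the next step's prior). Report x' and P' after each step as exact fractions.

step 0: x' = [15/53, -42/53], P' = [77/53 -99/53; -99/53 150/53]
step 1: x' = [-7515/8887, -1764/8887], P' = [12670/8887 -16290/8887; -16290/8887 24753/8887]

step 0: x̄ = F·x = [9, 0]
step 0: P̄ = F·P·Fᵀ + Q = [22 0; 0 3]
step 0: y = z − H·x̄ = [-28]
step 0: S = H·P̄·Hᵀ + R = [212]
step 0: K = P̄·Hᵀ·S⁻¹ = [33/106; 3/106]
step 0: x' = x̄ + K·y = [15/53, -42/53]
step 0: P' = (I − K·H)·P̄ = [77/53 -99/53; -99/53 150/53]
step 1: x̄ = F·x = [45/53, 0]
step 1: P̄ = F·P·Fᵀ + Q = [905/53 0; 0 3]
step 1: y = z − H·x̄ = [-294/53]
step 1: S = H·P̄·Hᵀ + R = [8887/53]
step 1: K = P̄·Hᵀ·S⁻¹ = [2715/8887; 318/8887]
step 1: x' = x̄ + K·y = [-7515/8887, -1764/8887]
step 1: P' = (I − K·H)·P̄ = [12670/8887 -16290/8887; -16290/8887 24753/8887]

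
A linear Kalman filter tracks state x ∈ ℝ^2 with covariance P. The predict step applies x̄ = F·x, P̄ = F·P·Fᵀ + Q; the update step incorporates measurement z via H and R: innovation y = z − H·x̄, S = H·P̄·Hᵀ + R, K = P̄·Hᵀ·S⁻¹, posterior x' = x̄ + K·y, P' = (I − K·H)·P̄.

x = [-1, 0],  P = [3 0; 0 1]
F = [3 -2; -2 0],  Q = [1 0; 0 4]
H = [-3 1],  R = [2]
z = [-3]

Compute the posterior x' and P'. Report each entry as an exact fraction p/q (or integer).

x' = [59/69, -76/207]
P' = [14/23 88/69; 88/69 862/207]

x̄ = F·x = [-3, 2]
P̄ = F·P·Fᵀ + Q = [32 -18; -18 16]
y = z − H·x̄ = [-14]
S = H·P̄·Hᵀ + R = [414]
K = P̄·Hᵀ·S⁻¹ = [-19/69; 35/207]
x' = x̄ + K·y = [59/69, -76/207]
P' = (I − K·H)·P̄ = [14/23 88/69; 88/69 862/207]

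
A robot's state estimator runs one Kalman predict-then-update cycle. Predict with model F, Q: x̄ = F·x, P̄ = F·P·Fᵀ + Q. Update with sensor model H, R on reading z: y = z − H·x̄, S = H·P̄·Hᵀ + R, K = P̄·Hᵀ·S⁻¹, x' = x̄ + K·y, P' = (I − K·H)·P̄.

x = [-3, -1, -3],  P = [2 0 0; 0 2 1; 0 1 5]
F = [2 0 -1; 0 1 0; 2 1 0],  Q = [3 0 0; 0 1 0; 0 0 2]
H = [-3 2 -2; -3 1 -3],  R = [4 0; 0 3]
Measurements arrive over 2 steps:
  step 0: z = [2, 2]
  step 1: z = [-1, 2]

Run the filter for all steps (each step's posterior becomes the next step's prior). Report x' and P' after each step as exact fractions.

step 0: x̄ = F·x = [-3, -1, -7]
step 0: P̄ = F·P·Fᵀ + Q = [16 -1 7; -1 3 2; 7 2 12]
step 0: y = z − H·x̄ = [-19, -27]
step 0: S = H·P̄·Hᵀ + R = [288 320; 320 378]
step 0: K = P̄·Hᵀ·S⁻¹ = [-28/101 5/101; 945/3232 -25/101; 1051/3232 -85/202]
step 0: x' = x̄ + K·y = [94/101, 413/3232, -5873/3232]
step 0: P' = (I − K·H)·P̄ = [174/101 39/101 -166/101; 39/101 4971/3232 1209/3232; -166/101 1209/3232 7075/3232]
step 1: x̄ = F·x = [11889/3232, 413/3232, 6429/3232]
step 1: P̄ = F·P·Fᵀ + Q = [60291/3232 1287/3232 34183/3232; 1287/3232 8203/3232 7467/3232; 34183/3232 7467/3232 38699/3232]
step 1: y = z − H·x̄ = [44467/3232, 61005/3232]
step 1: S = H·P̄·Hᵀ + R = [1078171/3232 1232645/3232; 1232645/3232 1471579/3232]
step 1: K = P̄·Hᵀ·S⁻¹ = [-2353765/10396056 -21565/10396056; 483311/1732676 -426101/1732676; 5408129/20792112 -7513807/20792112]
step 1: x' = x̄ + K·y = [5451197/10396056, -1171815/1732676, -26059417/20792112]
step 1: P' = (I − K·H)·P̄ = [6205589/5198028 189953/866338 -11629801/10396056; 189953/866338 1187007/866338 837533/1732676; -11629801/10396056 837533/1732676 34123541/20792112]

step 0: x' = [94/101, 413/3232, -5873/3232], P' = [174/101 39/101 -166/101; 39/101 4971/3232 1209/3232; -166/101 1209/3232 7075/3232]
step 1: x' = [5451197/10396056, -1171815/1732676, -26059417/20792112], P' = [6205589/5198028 189953/866338 -11629801/10396056; 189953/866338 1187007/866338 837533/1732676; -11629801/10396056 837533/1732676 34123541/20792112]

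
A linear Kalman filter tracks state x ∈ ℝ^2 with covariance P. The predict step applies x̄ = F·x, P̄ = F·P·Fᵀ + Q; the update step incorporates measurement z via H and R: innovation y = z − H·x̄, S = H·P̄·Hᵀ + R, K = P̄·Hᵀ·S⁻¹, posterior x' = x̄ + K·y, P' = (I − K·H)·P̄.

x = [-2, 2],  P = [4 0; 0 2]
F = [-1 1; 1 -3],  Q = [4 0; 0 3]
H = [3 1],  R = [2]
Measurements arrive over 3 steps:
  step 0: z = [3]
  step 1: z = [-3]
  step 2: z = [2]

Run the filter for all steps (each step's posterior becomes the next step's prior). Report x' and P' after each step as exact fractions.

step 0: x̄ = F·x = [4, -8]
step 0: P̄ = F·P·Fᵀ + Q = [10 -10; -10 25]
step 0: y = z − H·x̄ = [-1]
step 0: S = H·P̄·Hᵀ + R = [57]
step 0: K = P̄·Hᵀ·S⁻¹ = [20/57; -5/57]
step 0: x' = x̄ + K·y = [208/57, -451/57]
step 0: P' = (I − K·H)·P̄ = [170/57 -470/57; -470/57 1400/57]
step 1: x̄ = F·x = [-659/57, 1561/57]
step 1: P̄ = F·P·Fᵀ + Q = [2738/57 -6250/57; -6250/57 15761/57]
step 1: y = z − H·x̄ = [245/57]
step 1: S = H·P̄·Hᵀ + R = [3017/57]
step 1: K = P̄·Hᵀ·S⁻¹ = [1964/3017; -427/431]
step 1: x' = x̄ + K·y = [-3777/431, 9968/431]
step 1: P' = (I − K·H)·P̄ = [77250/3017 -32546/431; -32546/431 96784/431]
step 2: x̄ = F·x = [13745/431, -33681/431]
step 2: P̄ = F·P·Fᵀ + Q = [1222450/3017 -3021002/3017; -3021002/3017 7550625/3017]
step 2: y = z − H·x̄ = [-6692/431]
step 2: S = H·P̄·Hᵀ + R = [432697/3017]
step 2: K = P̄·Hᵀ·S⁻¹ = [646348/432697; -1512381/432697]
step 2: x' = x̄ + K·y = [3763479/432697, -10331355/432697]
step 2: P' = (I − K·H)·P̄ = [36852738/432697 -109265518/432697; -109265518/432697 324771792/432697]

step 0: x' = [208/57, -451/57], P' = [170/57 -470/57; -470/57 1400/57]
step 1: x' = [-3777/431, 9968/431], P' = [77250/3017 -32546/431; -32546/431 96784/431]
step 2: x' = [3763479/432697, -10331355/432697], P' = [36852738/432697 -109265518/432697; -109265518/432697 324771792/432697]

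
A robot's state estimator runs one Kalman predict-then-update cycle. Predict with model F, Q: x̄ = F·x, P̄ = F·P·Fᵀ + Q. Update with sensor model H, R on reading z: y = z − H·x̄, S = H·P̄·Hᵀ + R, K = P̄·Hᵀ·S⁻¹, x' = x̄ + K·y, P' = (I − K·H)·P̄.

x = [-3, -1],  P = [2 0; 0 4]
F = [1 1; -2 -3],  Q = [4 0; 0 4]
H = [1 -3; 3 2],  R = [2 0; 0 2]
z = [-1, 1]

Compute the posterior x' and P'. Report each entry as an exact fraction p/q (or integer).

x̄ = F·x = [-4, 9]
P̄ = F·P·Fᵀ + Q = [10 -16; -16 48]
y = z − H·x̄ = [30, -5]
S = H·P̄·Hᵀ + R = [540 -146; -146 92]
K = P̄·Hᵀ·S⁻¹ = [1261/7091 1847/7091; -1928/7091 640/7091]
x' = x̄ + K·y = [33/1013, 397/1013]
P' = (I − K·H)·P̄ = [1466/7091 -352/7091; -352/7091 1168/7091]

x' = [33/1013, 397/1013]
P' = [1466/7091 -352/7091; -352/7091 1168/7091]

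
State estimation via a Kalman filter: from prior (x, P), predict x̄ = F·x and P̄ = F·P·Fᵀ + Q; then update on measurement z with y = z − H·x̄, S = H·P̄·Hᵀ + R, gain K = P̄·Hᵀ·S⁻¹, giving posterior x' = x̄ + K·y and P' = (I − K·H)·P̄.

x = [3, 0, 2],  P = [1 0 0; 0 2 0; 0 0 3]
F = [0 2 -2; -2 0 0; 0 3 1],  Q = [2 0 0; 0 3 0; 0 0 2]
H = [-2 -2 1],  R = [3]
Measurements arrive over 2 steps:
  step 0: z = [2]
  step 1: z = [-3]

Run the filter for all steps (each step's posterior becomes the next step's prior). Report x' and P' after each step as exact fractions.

step 0: x̄ = F·x = [-4, -6, 2]
step 0: P̄ = F·P·Fᵀ + Q = [22 0 6; 0 7 0; 6 0 23]
step 0: y = z − H·x̄ = [-20]
step 0: S = H·P̄·Hᵀ + R = [118]
step 0: K = P̄·Hᵀ·S⁻¹ = [-19/59; -7/59; 11/118]
step 0: x' = x̄ + K·y = [144/59, -214/59, 8/59]
step 0: P' = (I − K·H)·P̄ = [576/59 -266/59 563/59; -266/59 315/59 77/59; 563/59 77/59 2593/118]
step 1: x̄ = F·x = [-444/59, -288/59, -634/59]
step 1: P̄ = F·P·Fᵀ + Q = [5948/59 3316/59 -1011/59; 3316/59 2481/59 470/59; -1011/59 470/59 9423/118]
step 1: y = z − H·x̄ = [-1007/59]
step 1: S = H·P̄·Hᵀ + R = [134593/118]
step 1: K = P̄·Hᵀ·S⁻¹ = [-39078/134593; -22248/134593; 11587/134593]
step 1: x' = x̄ + K·y = [-345894/134593, -277272/134593, -1644069/134593]
step 1: P' = (I − K·H)·P̄ = [627358/134593 196724/134593 1530930/134593; 196724/134593 1465059/134593 3256822/134593; 1530930/134593 3256822/134593 9610265/134593]

step 0: x' = [144/59, -214/59, 8/59], P' = [576/59 -266/59 563/59; -266/59 315/59 77/59; 563/59 77/59 2593/118]
step 1: x' = [-345894/134593, -277272/134593, -1644069/134593], P' = [627358/134593 196724/134593 1530930/134593; 196724/134593 1465059/134593 3256822/134593; 1530930/134593 3256822/134593 9610265/134593]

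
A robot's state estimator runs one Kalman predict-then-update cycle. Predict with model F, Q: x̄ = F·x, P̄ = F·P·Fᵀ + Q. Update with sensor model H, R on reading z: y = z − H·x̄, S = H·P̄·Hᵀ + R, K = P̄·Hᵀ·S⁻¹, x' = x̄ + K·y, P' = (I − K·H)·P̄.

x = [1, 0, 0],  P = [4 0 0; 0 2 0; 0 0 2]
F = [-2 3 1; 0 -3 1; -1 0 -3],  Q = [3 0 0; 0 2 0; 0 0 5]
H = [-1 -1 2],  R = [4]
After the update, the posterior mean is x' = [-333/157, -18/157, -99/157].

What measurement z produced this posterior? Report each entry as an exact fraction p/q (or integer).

x̄ = F·x = [-2, 0, -1]
P̄ = F·P·Fᵀ + Q = [39 -16 2; -16 22 -6; 2 -6 27]
S = H·P̄·Hᵀ + R = [157]
K = P̄·Hᵀ·S⁻¹ = [-19/157; -18/157; 58/157]
x' − x̄ = [-19/157, -18/157, 58/157] = K·y
y = (KᵀK)⁻¹·Kᵀ·(x' − x̄) = [1]
z = y + H·x̄ = [1] + [0] = [1]

z = [1]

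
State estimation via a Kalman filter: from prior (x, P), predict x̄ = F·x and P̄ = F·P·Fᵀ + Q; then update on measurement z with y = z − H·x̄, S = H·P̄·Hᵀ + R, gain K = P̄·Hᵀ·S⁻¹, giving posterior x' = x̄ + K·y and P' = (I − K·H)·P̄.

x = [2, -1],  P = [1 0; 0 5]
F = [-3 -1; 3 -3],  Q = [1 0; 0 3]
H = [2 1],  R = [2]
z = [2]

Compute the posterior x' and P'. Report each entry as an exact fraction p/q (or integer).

x' = [-607/143, 1494/143]
P' = [849/143 -1626/143; -1626/143 3390/143]

x̄ = F·x = [-5, 9]
P̄ = F·P·Fᵀ + Q = [15 6; 6 57]
y = z − H·x̄ = [3]
S = H·P̄·Hᵀ + R = [143]
K = P̄·Hᵀ·S⁻¹ = [36/143; 69/143]
x' = x̄ + K·y = [-607/143, 1494/143]
P' = (I − K·H)·P̄ = [849/143 -1626/143; -1626/143 3390/143]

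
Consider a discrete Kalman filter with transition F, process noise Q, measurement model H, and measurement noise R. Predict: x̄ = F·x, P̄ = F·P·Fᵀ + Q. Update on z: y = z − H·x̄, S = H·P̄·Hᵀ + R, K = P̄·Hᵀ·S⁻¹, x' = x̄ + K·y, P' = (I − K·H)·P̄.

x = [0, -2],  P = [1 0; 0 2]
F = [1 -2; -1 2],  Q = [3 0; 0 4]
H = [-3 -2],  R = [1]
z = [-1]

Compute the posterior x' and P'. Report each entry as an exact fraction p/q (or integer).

x' = [158/53, -209/53]
P' = [312/53 -459/53; -459/53 688/53]

x̄ = F·x = [4, -4]
P̄ = F·P·Fᵀ + Q = [12 -9; -9 13]
y = z − H·x̄ = [3]
S = H·P̄·Hᵀ + R = [53]
K = P̄·Hᵀ·S⁻¹ = [-18/53; 1/53]
x' = x̄ + K·y = [158/53, -209/53]
P' = (I − K·H)·P̄ = [312/53 -459/53; -459/53 688/53]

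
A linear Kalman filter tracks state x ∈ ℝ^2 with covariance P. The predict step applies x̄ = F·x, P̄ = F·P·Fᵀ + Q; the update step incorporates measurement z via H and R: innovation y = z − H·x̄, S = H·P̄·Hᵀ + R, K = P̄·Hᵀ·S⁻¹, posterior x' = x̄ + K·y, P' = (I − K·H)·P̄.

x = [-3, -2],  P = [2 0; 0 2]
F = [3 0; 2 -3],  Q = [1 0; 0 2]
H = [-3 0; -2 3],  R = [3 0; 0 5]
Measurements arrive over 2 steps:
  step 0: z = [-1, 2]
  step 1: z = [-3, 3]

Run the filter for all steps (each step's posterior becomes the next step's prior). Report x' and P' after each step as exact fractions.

step 0: x̄ = F·x = [-9, 0]
step 0: P̄ = F·P·Fᵀ + Q = [19 12; 12 28]
step 0: y = z − H·x̄ = [-28, -16]
step 0: S = H·P̄·Hᵀ + R = [174 6; 6 189]
step 0: K = P̄·Hᵀ·S⁻¹ = [-3587/10950 -1/5475; -398/1825 592/1825]
step 0: x' = x̄ + K·y = [959/5475, 1672/1825]
step 0: P' = (I − K·H)·P̄ = [3587/10950 398/1825; 398/1825 1252/1825]
step 1: x̄ = F·x = [959/1825, -2626/1095]
step 1: P̄ = F·P·Fᵀ + Q = [14411/3650 1/365; 1/365 1504/219]
step 1: y = z − H·x̄ = [-2598/1825, 20523/1825]
step 1: S = H·P̄·Hᵀ + R = [140649/3650 43188/1825; 43188/1825 150687/1825]
step 1: K = P̄·Hᵀ·S⁻¹ = [-962773/3189693 -28792/3189693; -197954/1063231 321966/1063231]
step 1: x' = x̄ + K·y = [907635/1063231, 4057948/3189693]
step 1: P' = (I − K·H)·P̄ = [962773/3189693 197954/1063231; 197954/1063231 2005738/3189693]

step 0: x' = [959/5475, 1672/1825], P' = [3587/10950 398/1825; 398/1825 1252/1825]
step 1: x' = [907635/1063231, 4057948/3189693], P' = [962773/3189693 197954/1063231; 197954/1063231 2005738/3189693]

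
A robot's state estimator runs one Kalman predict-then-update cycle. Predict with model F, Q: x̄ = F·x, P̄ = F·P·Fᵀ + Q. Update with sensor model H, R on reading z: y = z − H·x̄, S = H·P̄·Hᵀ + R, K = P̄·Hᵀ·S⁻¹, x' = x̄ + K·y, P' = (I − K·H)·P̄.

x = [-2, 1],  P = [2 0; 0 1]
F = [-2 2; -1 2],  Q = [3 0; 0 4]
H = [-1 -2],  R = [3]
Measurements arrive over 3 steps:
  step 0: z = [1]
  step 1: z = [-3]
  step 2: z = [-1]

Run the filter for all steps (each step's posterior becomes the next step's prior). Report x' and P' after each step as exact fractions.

step 0: x' = [5/6, -2/3], P' = [389/90 -74/45; -74/45 58/45]
step 1: x' = [10733/9742, 8549/9742], P' = [43737/9742 -8034/4871; -8034/4871 12339/9742]
step 2: x' = [-208659/532396, 185005/266198], P' = [4805049/1064792 -220764/133099; -220764/133099 338121/266198]

step 0: x̄ = F·x = [6, 4]
step 0: P̄ = F·P·Fᵀ + Q = [15 8; 8 10]
step 0: y = z − H·x̄ = [15]
step 0: S = H·P̄·Hᵀ + R = [90]
step 0: K = P̄·Hᵀ·S⁻¹ = [-31/90; -14/45]
step 0: x' = x̄ + K·y = [5/6, -2/3]
step 0: P' = (I − K·H)·P̄ = [389/90 -74/45; -74/45 58/45]
step 1: x̄ = F·x = [-3, -13/6]
step 1: P̄ = F·P·Fᵀ + Q = [193/5 71/3; 71/3 361/18]
step 1: y = z − H·x̄ = [-31/3]
step 1: S = H·P̄·Hᵀ + R = [9742/45]
step 1: K = P̄·Hᵀ·S⁻¹ = [-3867/9742; -1435/4871]
step 1: x' = x̄ + K·y = [10733/9742, 8549/9742]
step 1: P' = (I − K·H)·P̄ = [43737/9742 -8034/4871; -8034/4871 12339/9742]
step 2: x̄ = F·x = [-2184/4871, 6365/9742]
step 2: P̄ = F·P·Fᵀ + Q = [191037/4871 116619/4871; 116619/4871 196333/9742]
step 2: y = z − H·x̄ = [-690/4871]
step 2: S = H·P̄·Hᵀ + R = [1064792/4871]
step 2: K = P̄·Hᵀ·S⁻¹ = [-424275/1064792; -39119/133099]
step 2: x' = x̄ + K·y = [-208659/532396, 185005/266198]
step 2: P' = (I − K·H)·P̄ = [4805049/1064792 -220764/133099; -220764/133099 338121/266198]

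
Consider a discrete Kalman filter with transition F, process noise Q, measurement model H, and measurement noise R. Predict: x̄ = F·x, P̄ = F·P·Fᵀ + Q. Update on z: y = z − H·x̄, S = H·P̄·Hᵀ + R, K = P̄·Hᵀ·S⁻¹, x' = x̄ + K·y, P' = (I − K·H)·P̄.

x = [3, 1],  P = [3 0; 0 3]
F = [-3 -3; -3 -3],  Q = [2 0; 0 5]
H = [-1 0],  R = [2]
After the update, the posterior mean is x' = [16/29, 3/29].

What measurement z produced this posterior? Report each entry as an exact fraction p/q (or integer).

z = [-1]

x̄ = F·x = [-12, -12]
P̄ = F·P·Fᵀ + Q = [56 54; 54 59]
S = H·P̄·Hᵀ + R = [58]
K = P̄·Hᵀ·S⁻¹ = [-28/29; -27/29]
x' − x̄ = [364/29, 351/29] = K·y
y = (KᵀK)⁻¹·Kᵀ·(x' − x̄) = [-13]
z = y + H·x̄ = [-13] + [12] = [-1]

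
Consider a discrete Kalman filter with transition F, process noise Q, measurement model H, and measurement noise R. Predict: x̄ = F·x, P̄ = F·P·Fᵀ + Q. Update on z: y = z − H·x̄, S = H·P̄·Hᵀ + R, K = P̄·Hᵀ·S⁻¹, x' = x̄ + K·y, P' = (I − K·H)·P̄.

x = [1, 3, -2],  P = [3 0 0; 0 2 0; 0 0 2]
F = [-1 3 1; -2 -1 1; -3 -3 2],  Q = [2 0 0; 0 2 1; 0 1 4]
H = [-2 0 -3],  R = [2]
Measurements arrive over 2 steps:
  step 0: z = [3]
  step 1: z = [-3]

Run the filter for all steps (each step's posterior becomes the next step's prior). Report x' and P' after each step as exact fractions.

step 0: x' = [299/37, -294/185, -1189/185], P' = [2530/111 -415/111 -1682/111; -415/111 1709/555 1444/555; -1682/111 1444/555 5714/555]
step 1: x' = [-1048996/1070385, 184421/214077, 1752629/1070385], P' = [32375758/1070385 -978491/214077 -21489602/1070385; -978491/214077 627266/214077 674848/214077; -21489602/1070385 674848/214077 4833786/356795]

step 0: x̄ = F·x = [6, -7, -16]
step 0: P̄ = F·P·Fᵀ + Q = [25 2 -5; 2 18 29; -5 29 57]
step 0: y = z − H·x̄ = [-33]
step 0: S = H·P̄·Hᵀ + R = [555]
step 0: K = P̄·Hᵀ·S⁻¹ = [-7/111; -91/555; -161/555]
step 0: x' = x̄ + K·y = [299/37, -294/185, -1189/185]
step 0: P' = (I − K·H)·P̄ = [2530/111 -415/111 -1682/111; -415/111 1709/555 1444/555; -1682/111 1444/555 5714/555]
step 1: x̄ = F·x = [-3566/185, -21, -5981/185]
step 1: P̄ = F·P·Fᵀ + Q = [24263/185 116 30943/185; 116 147 227; 30943/185 227 200549/555]
step 1: y = z − H·x̄ = [-5126/37]
step 1: S = H·P̄·Hᵀ + R = [214077/37]
step 1: K = P̄·Hᵀ·S⁻¹ = [-28271/214077; -33781/214077; -52487/214077]
step 1: x' = x̄ + K·y = [-1048996/1070385, 184421/214077, 1752629/1070385]
step 1: P' = (I − K·H)·P̄ = [32375758/1070385 -978491/214077 -21489602/1070385; -978491/214077 627266/214077 674848/214077; -21489602/1070385 674848/214077 4833786/356795]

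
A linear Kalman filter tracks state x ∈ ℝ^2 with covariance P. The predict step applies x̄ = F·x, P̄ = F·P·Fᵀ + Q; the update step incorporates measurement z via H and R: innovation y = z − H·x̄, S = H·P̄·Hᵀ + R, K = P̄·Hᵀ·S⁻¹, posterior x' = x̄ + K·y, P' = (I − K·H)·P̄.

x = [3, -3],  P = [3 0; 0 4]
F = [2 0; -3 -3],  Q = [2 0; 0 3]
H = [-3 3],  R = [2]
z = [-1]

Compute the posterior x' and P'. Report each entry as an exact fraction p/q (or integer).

x' = [2322/523, 2142/523]
P' = [2714/523 2682/523; 2682/523 2766/523]

x̄ = F·x = [6, 0]
P̄ = F·P·Fᵀ + Q = [14 -18; -18 66]
y = z − H·x̄ = [17]
S = H·P̄·Hᵀ + R = [1046]
K = P̄·Hᵀ·S⁻¹ = [-48/523; 126/523]
x' = x̄ + K·y = [2322/523, 2142/523]
P' = (I − K·H)·P̄ = [2714/523 2682/523; 2682/523 2766/523]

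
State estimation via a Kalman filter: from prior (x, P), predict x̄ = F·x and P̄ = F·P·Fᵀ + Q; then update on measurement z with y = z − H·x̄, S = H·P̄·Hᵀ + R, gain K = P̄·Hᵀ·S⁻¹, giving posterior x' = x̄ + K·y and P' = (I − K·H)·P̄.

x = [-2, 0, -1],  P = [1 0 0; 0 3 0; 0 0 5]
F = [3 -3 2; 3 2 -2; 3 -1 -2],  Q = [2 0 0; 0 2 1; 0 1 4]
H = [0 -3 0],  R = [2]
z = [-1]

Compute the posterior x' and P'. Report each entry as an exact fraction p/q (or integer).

x' = [-4243/389, 121/389, -620/389]
P' = [14993/389 -58/389 5486/389; -58/389 86/389 48/389; 5486/389 48/389 8820/389]

x̄ = F·x = [-8, -4, -4]
P̄ = F·P·Fᵀ + Q = [58 -29 -2; -29 43 24; -2 24 36]
y = z − H·x̄ = [-13]
S = H·P̄·Hᵀ + R = [389]
K = P̄·Hᵀ·S⁻¹ = [87/389; -129/389; -72/389]
x' = x̄ + K·y = [-4243/389, 121/389, -620/389]
P' = (I − K·H)·P̄ = [14993/389 -58/389 5486/389; -58/389 86/389 48/389; 5486/389 48/389 8820/389]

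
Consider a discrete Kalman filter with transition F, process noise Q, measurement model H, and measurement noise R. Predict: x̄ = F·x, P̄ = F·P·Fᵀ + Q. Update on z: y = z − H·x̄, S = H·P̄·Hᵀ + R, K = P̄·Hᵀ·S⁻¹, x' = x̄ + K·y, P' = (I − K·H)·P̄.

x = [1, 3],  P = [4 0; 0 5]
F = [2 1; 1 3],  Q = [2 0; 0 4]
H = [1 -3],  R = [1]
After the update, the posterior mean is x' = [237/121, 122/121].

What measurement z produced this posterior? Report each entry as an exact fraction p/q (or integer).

z = [-1]

x̄ = F·x = [5, 10]
P̄ = F·P·Fᵀ + Q = [23 23; 23 53]
S = H·P̄·Hᵀ + R = [363]
K = P̄·Hᵀ·S⁻¹ = [-46/363; -136/363]
x' − x̄ = [-368/121, -1088/121] = K·y
y = (KᵀK)⁻¹·Kᵀ·(x' − x̄) = [24]
z = y + H·x̄ = [24] + [-25] = [-1]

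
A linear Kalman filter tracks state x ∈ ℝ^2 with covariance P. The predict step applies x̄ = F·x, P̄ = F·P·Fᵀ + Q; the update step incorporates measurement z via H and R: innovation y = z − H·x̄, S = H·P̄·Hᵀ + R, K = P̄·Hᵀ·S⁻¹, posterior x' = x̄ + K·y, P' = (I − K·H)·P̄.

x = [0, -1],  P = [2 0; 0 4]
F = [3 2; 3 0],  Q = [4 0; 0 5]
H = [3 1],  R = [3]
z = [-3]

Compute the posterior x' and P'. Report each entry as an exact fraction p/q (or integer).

x' = [-139/119, 33/68]
P' = [166/119 -57/17; -57/17 717/68]

x̄ = F·x = [-2, 0]
P̄ = F·P·Fᵀ + Q = [38 18; 18 23]
y = z − H·x̄ = [3]
S = H·P̄·Hᵀ + R = [476]
K = P̄·Hᵀ·S⁻¹ = [33/119; 11/68]
x' = x̄ + K·y = [-139/119, 33/68]
P' = (I − K·H)·P̄ = [166/119 -57/17; -57/17 717/68]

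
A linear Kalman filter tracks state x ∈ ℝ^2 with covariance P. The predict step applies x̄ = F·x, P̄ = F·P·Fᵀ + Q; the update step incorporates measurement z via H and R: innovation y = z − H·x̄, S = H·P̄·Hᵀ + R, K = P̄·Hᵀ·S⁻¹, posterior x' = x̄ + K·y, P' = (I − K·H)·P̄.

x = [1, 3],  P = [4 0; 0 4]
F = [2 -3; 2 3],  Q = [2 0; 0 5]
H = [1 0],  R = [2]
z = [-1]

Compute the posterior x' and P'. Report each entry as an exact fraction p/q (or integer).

x' = [-17/14, 62/7]
P' = [27/14 -5/7; -5/7 349/7]

x̄ = F·x = [-7, 11]
P̄ = F·P·Fᵀ + Q = [54 -20; -20 57]
y = z − H·x̄ = [6]
S = H·P̄·Hᵀ + R = [56]
K = P̄·Hᵀ·S⁻¹ = [27/28; -5/14]
x' = x̄ + K·y = [-17/14, 62/7]
P' = (I − K·H)·P̄ = [27/14 -5/7; -5/7 349/7]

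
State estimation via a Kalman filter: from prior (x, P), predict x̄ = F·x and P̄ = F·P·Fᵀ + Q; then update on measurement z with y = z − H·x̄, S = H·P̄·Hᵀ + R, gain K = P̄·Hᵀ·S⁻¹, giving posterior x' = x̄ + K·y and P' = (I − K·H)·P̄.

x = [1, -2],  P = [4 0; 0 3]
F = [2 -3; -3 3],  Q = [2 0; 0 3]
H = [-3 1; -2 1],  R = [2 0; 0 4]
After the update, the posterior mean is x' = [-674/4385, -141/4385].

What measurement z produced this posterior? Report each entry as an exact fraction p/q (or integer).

x̄ = F·x = [8, -9]
P̄ = F·P·Fᵀ + Q = [45 -51; -51 66]
S = H·P̄·Hᵀ + R = [779 591; 591 454]
K = P̄·Hᵀ·S⁻¹ = [-1113/4385 87/4385; 138/4385 1443/4385]
x' − x̄ = [-35754/4385, 39324/4385] = K·y
y = (KᵀK)⁻¹·Kᵀ·(x' − x̄) = [34, 24]
z = y + H·x̄ = [34, 24] + [-33, -25] = [1, -1]

z = [1, -1]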